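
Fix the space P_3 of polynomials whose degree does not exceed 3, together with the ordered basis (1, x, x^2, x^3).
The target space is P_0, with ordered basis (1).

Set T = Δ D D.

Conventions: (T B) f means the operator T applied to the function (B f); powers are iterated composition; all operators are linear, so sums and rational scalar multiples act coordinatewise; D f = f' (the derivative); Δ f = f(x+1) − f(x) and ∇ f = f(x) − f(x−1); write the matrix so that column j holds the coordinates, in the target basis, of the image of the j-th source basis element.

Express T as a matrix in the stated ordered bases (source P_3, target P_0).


image of 1: 0
image of x: 0
image of x^2: 0
image of x^3: 6
each image's coordinates form column j of the matrix

the matrix is [[0, 0, 0, 6]] (rows listed top to bottom)


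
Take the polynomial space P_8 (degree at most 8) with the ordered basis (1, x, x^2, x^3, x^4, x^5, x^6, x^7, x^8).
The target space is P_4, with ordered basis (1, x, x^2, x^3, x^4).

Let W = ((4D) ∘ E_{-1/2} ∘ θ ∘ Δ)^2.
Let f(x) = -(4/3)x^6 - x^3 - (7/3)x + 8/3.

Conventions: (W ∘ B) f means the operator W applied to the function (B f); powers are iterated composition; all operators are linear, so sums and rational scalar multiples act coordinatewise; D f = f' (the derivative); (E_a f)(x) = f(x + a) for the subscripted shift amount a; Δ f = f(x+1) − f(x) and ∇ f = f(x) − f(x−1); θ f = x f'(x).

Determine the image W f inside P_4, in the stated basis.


the result is g(x) = -115200x^2 + 53760x - 8960

Δ f = -8x^5 - 20x^4 - (80/3)x^3 - 23x^2 - 11x - 14/3
θ Δ f = -40x^5 - 80x^4 - 80x^3 - 46x^2 - 11x
E_{-1/2} θ Δ f = -40x^5 + 20x^4 - 20x^3 + 4x^2 + (5/2)x + 1/4
D (E_{-1/2} ∘ θ ∘ Δ) f = -200x^4 + 80x^3 - 60x^2 + 8x + 5/2
(4D) (E_{-1/2} ∘ θ ∘ Δ) f = -800x^4 + 320x^3 - 240x^2 + 32x + 10
Δ ((4D) ∘ E_{-1/2} ∘ θ ∘ Δ) f = -3200x^3 - 3840x^2 - 2720x - 688
θ Δ ((4D) ∘ E_{-1/2} ∘ θ ∘ Δ) f = -9600x^3 - 7680x^2 - 2720x
E_{-1/2} θ Δ ((4D) ∘ E_{-1/2} ∘ θ ∘ Δ) f = -9600x^3 + 6720x^2 - 2240x + 640
D (E_{-1/2} ∘ θ ∘ Δ) ((4D) ∘ E_{-1/2} ∘ θ ∘ Δ) f = -28800x^2 + 13440x - 2240
(4D) (E_{-1/2} ∘ θ ∘ Δ) ((4D) ∘ E_{-1/2} ∘ θ ∘ Δ) f = -115200x^2 + 53760x - 8960


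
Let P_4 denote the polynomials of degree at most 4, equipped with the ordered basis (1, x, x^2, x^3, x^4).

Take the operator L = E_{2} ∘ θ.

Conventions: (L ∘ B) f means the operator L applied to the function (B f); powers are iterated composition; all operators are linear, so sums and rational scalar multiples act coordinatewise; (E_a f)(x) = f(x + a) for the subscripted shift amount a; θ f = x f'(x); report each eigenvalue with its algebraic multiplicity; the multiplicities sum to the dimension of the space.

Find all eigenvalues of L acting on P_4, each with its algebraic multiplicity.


image of 1: 0
image of x: x + 2
image of x^2: 2x^2 + 8x + 8
image of x^3: 3x^3 + 18x^2 + 36x + 24
image of x^4: 4x^4 + 32x^3 + 96x^2 + 128x + 64
the matrix is upper triangular; its diagonal is (0, 1, 2, 3, 4)
for a triangular matrix the eigenvalues are the diagonal entries, with algebraic multiplicity their repetition count

λ = 0 (multiplicity 1), λ = 1 (multiplicity 1), λ = 2 (multiplicity 1), λ = 3 (multiplicity 1), λ = 4 (multiplicity 1)


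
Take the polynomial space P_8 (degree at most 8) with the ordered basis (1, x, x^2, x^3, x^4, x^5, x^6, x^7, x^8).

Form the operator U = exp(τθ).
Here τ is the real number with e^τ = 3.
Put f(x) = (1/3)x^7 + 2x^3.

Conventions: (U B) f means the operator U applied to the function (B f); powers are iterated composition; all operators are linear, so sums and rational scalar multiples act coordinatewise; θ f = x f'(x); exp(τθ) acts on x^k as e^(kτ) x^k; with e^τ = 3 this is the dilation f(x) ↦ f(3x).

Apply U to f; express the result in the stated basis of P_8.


the result is g(x) = 729x^7 + 54x^3

exp(τθ) x^k = e^(kτ) x^k; with e^τ = 3 this sends x^k to 3^k x^k
x^3 ↦ 27 x^3
x^7 ↦ 2187 x^7
applying this coordinatewise to f: exp(τθ) f = 729x^7 + 54x^3


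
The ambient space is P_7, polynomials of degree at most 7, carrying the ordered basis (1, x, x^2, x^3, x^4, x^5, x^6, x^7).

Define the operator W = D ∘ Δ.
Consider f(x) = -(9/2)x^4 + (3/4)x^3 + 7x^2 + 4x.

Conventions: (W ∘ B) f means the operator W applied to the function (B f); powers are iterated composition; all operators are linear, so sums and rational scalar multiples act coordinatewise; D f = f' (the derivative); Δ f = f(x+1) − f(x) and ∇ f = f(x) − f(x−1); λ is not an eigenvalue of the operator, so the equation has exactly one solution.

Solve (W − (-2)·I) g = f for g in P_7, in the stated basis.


write g with unknown coordinates in the stated basis and equate coefficients in (W − (-2)·I) g = f
solving from the highest basis element down gives g = -(9/4)x^4 + (3/8)x^3 + 17x^2 + (115/8)x - 209/16
check: W g = -27x^2 - (99/4)x + 209/8
so W g − (-2)·g = -(9/2)x^4 + (3/4)x^3 + 7x^2 + 4x = f ✓

the result is g(x) = -(9/4)x^4 + (3/8)x^3 + 17x^2 + (115/8)x - 209/16


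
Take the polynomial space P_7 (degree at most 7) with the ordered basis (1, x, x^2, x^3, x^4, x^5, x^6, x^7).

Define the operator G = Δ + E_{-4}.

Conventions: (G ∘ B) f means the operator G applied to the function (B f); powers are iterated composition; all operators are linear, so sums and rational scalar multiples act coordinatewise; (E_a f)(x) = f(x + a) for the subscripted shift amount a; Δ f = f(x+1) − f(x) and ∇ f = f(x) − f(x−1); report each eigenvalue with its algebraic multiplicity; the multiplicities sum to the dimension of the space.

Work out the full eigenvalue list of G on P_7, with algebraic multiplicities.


λ = 1 (multiplicity 8)

image of 1: 1
image of x: x - 3
image of x^2: x^2 - 6x + 17
image of x^3: x^3 - 9x^2 + 51x - 63
image of x^4: x^4 - 12x^3 + 102x^2 - 252x + 257
image of x^5: x^5 - 15x^4 + 170x^3 - 630x^2 + 1285x - 1023
image of x^6: x^6 - 18x^5 + 255x^4 - 1260x^3 + 3855x^2 - 6138x + 4097
image of x^7: x^7 - 21x^6 + 357x^5 - 2205x^4 + 8995x^3 - 21483x^2 + 28679x - 16383
the matrix is upper triangular; its diagonal is (1, 1, 1, 1, 1, 1, 1, 1)
for a triangular matrix the eigenvalues are the diagonal entries, with algebraic multiplicity their repetition count


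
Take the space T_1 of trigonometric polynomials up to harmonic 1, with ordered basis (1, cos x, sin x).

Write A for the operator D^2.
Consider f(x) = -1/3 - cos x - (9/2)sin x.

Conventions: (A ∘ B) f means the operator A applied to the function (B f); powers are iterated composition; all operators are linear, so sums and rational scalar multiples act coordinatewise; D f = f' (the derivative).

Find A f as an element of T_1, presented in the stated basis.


the image equals g(x) = cos x + (9/2)sin x

D f = -(9/2)cos x + sin x
D D f = cos x + (9/2)sin x


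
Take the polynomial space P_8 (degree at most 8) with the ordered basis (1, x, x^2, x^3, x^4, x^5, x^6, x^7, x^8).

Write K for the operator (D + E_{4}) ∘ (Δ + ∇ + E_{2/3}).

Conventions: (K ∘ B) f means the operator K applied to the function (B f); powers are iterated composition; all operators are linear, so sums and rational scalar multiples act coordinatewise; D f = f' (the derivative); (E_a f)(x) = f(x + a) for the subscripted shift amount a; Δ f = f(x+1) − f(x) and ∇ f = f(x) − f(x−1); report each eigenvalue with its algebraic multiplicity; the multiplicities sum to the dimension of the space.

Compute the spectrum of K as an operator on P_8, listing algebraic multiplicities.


λ = 1 (multiplicity 9)

image of 1: 1
image of x: x + 23/3
image of x^2: x^2 + (46/3)x + 388/9
image of x^3: x^3 + 23x^2 + (388/3)x + 5426/27
image of x^4: x^4 + (92/3)x^3 + (776/3)x^2 + (21704/27)x + 83224/81
image of x^5: x^5 + (115/3)x^4 + (3880/9)x^3 + (54260/27)x^2 + (416120/81)x + 1238390/243
image of x^6: x^6 + 46x^5 + (1940/3)x^4 + (108520/27)x^3 + (416120/27)x^2 + (2476780/81)x + 18398044/729
image of x^7: x^7 + (161/3)x^6 + (2716/3)x^5 + (189910/27)x^4 + (2912840/81)x^3 + (8668730/81)x^2 + (128786308/729)x + 271491254/2187
image of x^8: x^8 + (184/3)x^7 + (10864/9)x^6 + (303856/27)x^5 + (5825680/81)x^4 + (69349840/243)x^3 + (515145232/729)x^2 + (2171930032/2187)x + 3995741008/6561
the matrix is upper triangular; its diagonal is (1, 1, 1, 1, 1, 1, 1, 1, 1)
for a triangular matrix the eigenvalues are the diagonal entries, with algebraic multiplicity their repetition count


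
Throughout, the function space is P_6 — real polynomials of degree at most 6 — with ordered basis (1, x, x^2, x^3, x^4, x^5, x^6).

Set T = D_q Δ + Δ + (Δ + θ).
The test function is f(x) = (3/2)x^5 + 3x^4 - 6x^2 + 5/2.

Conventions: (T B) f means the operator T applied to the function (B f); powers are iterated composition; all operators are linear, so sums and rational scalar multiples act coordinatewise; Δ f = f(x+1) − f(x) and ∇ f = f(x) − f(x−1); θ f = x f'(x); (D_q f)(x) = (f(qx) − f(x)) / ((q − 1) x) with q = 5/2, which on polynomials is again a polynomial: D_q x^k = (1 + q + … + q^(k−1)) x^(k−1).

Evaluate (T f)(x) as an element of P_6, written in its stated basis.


Δ f = (15/2)x^4 + 27x^3 + 33x^2 + (15/2)x - 3/2
D_q Δ f = (3045/16)x^3 + (1053/4)x^2 + (231/2)x + 15/2
Δ f = (15/2)x^4 + 27x^3 + 33x^2 + (15/2)x - 3/2
Δ f = (15/2)x^4 + 27x^3 + 33x^2 + (15/2)x - 3/2
θ f = (15/2)x^5 + 12x^4 - 12x^2
(Δ + θ) f = (15/2)x^5 + (39/2)x^4 + 27x^3 + 21x^2 + (15/2)x - 3/2
(D_q Δ + Δ + (Δ + θ)) f = (15/2)x^5 + 27x^4 + (3909/16)x^3 + (1269/4)x^2 + (261/2)x + 9/2

the image equals g(x) = (15/2)x^5 + 27x^4 + (3909/16)x^3 + (1269/4)x^2 + (261/2)x + 9/2


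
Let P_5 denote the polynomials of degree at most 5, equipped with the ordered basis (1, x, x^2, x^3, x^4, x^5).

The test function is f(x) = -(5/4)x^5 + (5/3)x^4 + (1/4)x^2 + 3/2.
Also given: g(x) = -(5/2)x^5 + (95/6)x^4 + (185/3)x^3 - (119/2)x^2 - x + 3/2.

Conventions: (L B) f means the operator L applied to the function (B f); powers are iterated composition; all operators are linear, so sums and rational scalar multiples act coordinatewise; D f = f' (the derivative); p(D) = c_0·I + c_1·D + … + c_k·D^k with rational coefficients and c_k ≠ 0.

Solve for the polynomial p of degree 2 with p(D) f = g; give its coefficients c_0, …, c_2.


D^0 f = -(5/4)x^5 + (5/3)x^4 + (1/4)x^2 + 3/2
D^1 f = -(25/4)x^4 + (20/3)x^3 + (1/2)x
D^2 f = -25x^3 + 20x^2 + 1/2
matching coefficients of g against c_0 f + c_1 Df + … from the top degree down determines the c_i
solution: c_0 = 2, c_1 = -2, c_2 = -3

c_0 = 2, c_1 = -2, c_2 = -3


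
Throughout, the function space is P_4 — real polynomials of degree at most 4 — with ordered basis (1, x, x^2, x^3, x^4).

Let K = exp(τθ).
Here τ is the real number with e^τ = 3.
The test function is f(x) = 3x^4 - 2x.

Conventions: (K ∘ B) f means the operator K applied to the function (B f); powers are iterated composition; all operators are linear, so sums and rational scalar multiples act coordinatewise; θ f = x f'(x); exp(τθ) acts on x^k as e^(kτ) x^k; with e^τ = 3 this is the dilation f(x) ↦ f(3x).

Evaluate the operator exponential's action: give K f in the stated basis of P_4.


the result is g(x) = 243x^4 - 6x

exp(τθ) x^k = e^(kτ) x^k; with e^τ = 3 this sends x^k to 3^k x^k
x ↦ 3 x
x^4 ↦ 81 x^4
applying this coordinatewise to f: exp(τθ) f = 243x^4 - 6x


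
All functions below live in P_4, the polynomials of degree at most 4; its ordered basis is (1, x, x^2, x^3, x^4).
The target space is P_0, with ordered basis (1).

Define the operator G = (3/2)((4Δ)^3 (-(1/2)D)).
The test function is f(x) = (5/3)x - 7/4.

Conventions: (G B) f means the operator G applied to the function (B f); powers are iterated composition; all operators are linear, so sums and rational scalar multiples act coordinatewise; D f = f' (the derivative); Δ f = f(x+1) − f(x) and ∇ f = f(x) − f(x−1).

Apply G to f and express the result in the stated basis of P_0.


D f = 5/3
(-(1/2)D) f = -5/6
Δ (-(1/2)D) f = 0
(4Δ) (-(1/2)D) f = 0
Δ (4Δ) (-(1/2)D) f = 0
(4Δ) (4Δ) (-(1/2)D) f = 0
Δ (4Δ) (4Δ) (-(1/2)D) f = 0
(4Δ) (4Δ) (4Δ) (-(1/2)D) f = 0
((3/2)((4Δ)^3 (-(1/2)D))) f = 0

the image equals g(x) = 0


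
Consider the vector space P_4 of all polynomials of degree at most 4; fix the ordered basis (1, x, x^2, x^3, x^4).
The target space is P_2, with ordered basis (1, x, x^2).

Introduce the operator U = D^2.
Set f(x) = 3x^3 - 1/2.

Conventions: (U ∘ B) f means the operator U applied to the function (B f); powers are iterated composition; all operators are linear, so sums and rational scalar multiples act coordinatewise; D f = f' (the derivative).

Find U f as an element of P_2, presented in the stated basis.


the image equals g(x) = 18x

D f = 9x^2
D D f = 18x


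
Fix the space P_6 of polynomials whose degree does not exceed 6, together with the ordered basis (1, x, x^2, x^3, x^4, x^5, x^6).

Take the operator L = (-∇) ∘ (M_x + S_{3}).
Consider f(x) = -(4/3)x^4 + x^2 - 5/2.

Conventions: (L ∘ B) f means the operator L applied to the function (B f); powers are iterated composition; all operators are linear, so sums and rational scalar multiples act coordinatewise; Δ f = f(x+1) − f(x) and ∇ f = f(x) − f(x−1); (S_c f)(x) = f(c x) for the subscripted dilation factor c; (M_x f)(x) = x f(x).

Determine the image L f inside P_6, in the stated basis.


g(x) = (20/3)x^4 + (1256/3)x^3 - (1913/3)x^2 + (1231/3)x - 577/6

M_x f = -(4/3)x^5 + x^3 - (5/2)x
S_{3} f = -108x^4 + 9x^2 - 5/2
(M_x + S_{3}) f = -(4/3)x^5 - 108x^4 + x^3 + 9x^2 - (5/2)x - 5/2
∇ (M_x + S_{3}) f = -(20/3)x^4 - (1256/3)x^3 + (1913/3)x^2 - (1231/3)x + 577/6
(-∇) (M_x + S_{3}) f = (20/3)x^4 + (1256/3)x^3 - (1913/3)x^2 + (1231/3)x - 577/6


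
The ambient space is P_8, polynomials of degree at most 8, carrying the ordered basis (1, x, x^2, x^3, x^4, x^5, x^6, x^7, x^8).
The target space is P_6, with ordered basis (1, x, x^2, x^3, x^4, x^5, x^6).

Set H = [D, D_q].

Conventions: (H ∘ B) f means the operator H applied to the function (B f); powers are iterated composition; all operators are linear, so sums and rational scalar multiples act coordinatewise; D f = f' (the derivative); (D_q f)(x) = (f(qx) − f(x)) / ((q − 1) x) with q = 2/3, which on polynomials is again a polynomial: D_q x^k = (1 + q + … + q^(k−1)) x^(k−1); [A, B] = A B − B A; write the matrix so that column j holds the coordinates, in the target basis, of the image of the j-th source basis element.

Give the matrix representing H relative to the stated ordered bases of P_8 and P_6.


the matrix is [[0, 0, -1/3, 0, 0, 0, 0, 0, 0]; [0, 0, 0, -7/9, 0, 0, 0, 0, 0]; [0, 0, 0, 0, -11/9, 0, 0, 0, 0]; [0, 0, 0, 0, 0, -131/81, 0, 0, 0]; [0, 0, 0, 0, 0, 0, -473/243, 0, 0]; [0, 0, 0, 0, 0, 0, 0, -179/81, 0]; [0, 0, 0, 0, 0, 0, 0, 0, -5281/2187]] (rows listed top to bottom)

image of 1: 0
image of x: 0
image of x^2: -1/3
image of x^3: -(7/9)x
image of x^4: -(11/9)x^2
image of x^5: -(131/81)x^3
image of x^6: -(473/243)x^4
image of x^7: -(179/81)x^5
image of x^8: -(5281/2187)x^6
each image's coordinates form column j of the matrix


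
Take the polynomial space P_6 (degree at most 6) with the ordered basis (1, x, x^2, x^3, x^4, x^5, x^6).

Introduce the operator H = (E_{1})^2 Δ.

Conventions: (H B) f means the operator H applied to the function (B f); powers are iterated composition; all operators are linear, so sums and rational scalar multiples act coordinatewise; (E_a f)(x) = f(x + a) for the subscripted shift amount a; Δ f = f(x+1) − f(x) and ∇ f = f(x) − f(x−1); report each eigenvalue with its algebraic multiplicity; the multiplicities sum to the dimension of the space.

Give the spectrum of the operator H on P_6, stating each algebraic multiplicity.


image of 1: 0
image of x: 1
image of x^2: 2x + 5
image of x^3: 3x^2 + 15x + 19
image of x^4: 4x^3 + 30x^2 + 76x + 65
image of x^5: 5x^4 + 50x^3 + 190x^2 + 325x + 211
image of x^6: 6x^5 + 75x^4 + 380x^3 + 975x^2 + 1266x + 665
the matrix is upper triangular; its diagonal is (0, 0, 0, 0, 0, 0, 0)
for a triangular matrix the eigenvalues are the diagonal entries, with algebraic multiplicity their repetition count

λ = 0 (multiplicity 7)


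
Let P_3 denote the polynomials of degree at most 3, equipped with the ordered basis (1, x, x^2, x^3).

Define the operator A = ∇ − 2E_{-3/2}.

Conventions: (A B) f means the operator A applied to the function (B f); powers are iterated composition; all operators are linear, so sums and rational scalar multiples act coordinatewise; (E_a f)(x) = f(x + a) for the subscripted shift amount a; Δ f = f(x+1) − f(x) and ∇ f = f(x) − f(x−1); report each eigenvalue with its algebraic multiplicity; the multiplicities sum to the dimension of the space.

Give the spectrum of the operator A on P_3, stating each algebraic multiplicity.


λ = -2 (multiplicity 4)

image of 1: -2
image of x: -2x + 4
image of x^2: -2x^2 + 8x - 11/2
image of x^3: -2x^3 + 12x^2 - (33/2)x + 31/4
the matrix is upper triangular; its diagonal is (-2, -2, -2, -2)
for a triangular matrix the eigenvalues are the diagonal entries, with algebraic multiplicity their repetition count


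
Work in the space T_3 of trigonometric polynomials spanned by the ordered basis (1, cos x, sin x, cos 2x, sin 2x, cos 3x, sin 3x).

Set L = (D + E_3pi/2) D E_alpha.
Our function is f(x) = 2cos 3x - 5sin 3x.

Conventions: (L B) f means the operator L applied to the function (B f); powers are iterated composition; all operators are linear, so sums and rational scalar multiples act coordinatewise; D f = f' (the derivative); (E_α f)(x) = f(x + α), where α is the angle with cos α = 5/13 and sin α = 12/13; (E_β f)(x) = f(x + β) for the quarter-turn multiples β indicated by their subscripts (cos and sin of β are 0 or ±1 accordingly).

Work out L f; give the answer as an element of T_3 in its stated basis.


E_alpha f = (70/2197)cos 3x + (11831/2197)sin 3x
D E_alpha f = (35493/2197)cos 3x - (210/2197)sin 3x
D D E_alpha f = -(630/2197)cos 3x - (106479/2197)sin 3x
E_3pi/2 D E_alpha f = -(210/2197)cos 3x - (35493/2197)sin 3x
(D + E_3pi/2) D E_alpha f = -(840/2197)cos 3x - (141972/2197)sin 3x

the result is g(x) = -(840/2197)cos 3x - (141972/2197)sin 3x


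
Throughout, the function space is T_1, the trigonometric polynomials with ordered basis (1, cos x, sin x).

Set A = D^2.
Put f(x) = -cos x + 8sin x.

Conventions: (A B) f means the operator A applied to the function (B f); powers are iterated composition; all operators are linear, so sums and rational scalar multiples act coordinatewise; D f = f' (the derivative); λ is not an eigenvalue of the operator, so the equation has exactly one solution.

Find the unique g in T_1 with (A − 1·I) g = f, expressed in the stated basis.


the image equals g(x) = (1/2)cos x - 4sin x

write g with unknown coordinates in the stated basis and equate coefficients in (A − 1·I) g = f
solving from the highest basis element down gives g = (1/2)cos x - 4sin x
check: A g = -(1/2)cos x + 4sin x
so A g − 1·g = -cos x + 8sin x = f ✓


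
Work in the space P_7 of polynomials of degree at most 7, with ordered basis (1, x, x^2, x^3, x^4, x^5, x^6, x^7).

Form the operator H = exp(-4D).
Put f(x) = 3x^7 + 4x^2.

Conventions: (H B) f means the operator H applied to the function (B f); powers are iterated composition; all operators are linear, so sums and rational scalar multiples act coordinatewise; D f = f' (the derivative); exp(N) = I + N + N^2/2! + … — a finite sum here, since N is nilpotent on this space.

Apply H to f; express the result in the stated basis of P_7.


g(x) = 3x^7 - 84x^6 + 1008x^5 - 6720x^4 + 26880x^3 - 64508x^2 + 85984x - 49088

order-1 term: -84x^6 - 32x
order-2 term: 1008x^5 + 64
order-3 term: -6720x^4
order-4 term: 26880x^3
order-5 term: -64512x^2
order-6 term: 86016x
order-7 term: -49152
the series for exp(-4D) f terminates at order 7
exp(-4D) f = 3x^7 - 84x^6 + 1008x^5 - 6720x^4 + 26880x^3 - 64508x^2 + 85984x - 49088


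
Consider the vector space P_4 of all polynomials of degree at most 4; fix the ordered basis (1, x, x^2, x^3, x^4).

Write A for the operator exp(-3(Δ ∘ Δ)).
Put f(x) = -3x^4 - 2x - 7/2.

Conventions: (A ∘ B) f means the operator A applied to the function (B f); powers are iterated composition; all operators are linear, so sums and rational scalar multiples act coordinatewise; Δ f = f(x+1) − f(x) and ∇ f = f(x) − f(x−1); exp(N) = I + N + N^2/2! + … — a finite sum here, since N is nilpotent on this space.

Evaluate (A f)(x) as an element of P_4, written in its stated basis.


order-1 term: 108x^2 + 216x + 126
order-2 term: -324
the series for exp(-3(Δ ∘ Δ)) f terminates at order 2
exp(-3(Δ ∘ Δ)) f = -3x^4 + 108x^2 + 214x - 403/2

the result is g(x) = -3x^4 + 108x^2 + 214x - 403/2


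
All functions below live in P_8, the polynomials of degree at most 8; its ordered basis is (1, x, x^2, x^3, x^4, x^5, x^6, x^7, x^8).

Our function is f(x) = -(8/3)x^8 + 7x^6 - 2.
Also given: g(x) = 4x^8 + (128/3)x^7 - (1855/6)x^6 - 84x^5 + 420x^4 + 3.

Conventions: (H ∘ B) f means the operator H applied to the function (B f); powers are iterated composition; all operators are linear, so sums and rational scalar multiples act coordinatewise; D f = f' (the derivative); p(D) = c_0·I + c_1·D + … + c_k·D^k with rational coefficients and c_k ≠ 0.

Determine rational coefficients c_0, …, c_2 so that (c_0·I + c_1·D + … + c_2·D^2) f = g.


D^0 f = -(8/3)x^8 + 7x^6 - 2
D^1 f = -(64/3)x^7 + 42x^5
D^2 f = -(448/3)x^6 + 210x^4
matching coefficients of g against c_0 f + c_1 Df + … from the top degree down determines the c_i
solution: c_0 = -3/2, c_1 = -2, c_2 = 2

c_0 = -3/2, c_1 = -2, c_2 = 2


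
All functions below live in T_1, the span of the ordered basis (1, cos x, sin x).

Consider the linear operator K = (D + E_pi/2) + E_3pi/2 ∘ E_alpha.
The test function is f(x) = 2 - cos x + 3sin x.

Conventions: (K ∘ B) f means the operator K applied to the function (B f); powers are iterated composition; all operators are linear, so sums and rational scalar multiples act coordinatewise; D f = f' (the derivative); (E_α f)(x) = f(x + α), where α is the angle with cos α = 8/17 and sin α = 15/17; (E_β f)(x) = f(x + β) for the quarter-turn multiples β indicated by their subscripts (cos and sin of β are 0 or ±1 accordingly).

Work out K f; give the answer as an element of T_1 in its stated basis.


g(x) = 4 + (63/17)cos x + (71/17)sin x

D f = 3cos x + sin x
E_pi/2 f = 2 + 3cos x + sin x
(D + E_pi/2) f = 2 + 6cos x + 2sin x
E_alpha f = 2 + (37/17)cos x + (39/17)sin x
E_3pi/2 E_alpha f = 2 - (39/17)cos x + (37/17)sin x
((D + E_pi/2) + E_3pi/2 ∘ E_alpha) f = 4 + (63/17)cos x + (71/17)sin x


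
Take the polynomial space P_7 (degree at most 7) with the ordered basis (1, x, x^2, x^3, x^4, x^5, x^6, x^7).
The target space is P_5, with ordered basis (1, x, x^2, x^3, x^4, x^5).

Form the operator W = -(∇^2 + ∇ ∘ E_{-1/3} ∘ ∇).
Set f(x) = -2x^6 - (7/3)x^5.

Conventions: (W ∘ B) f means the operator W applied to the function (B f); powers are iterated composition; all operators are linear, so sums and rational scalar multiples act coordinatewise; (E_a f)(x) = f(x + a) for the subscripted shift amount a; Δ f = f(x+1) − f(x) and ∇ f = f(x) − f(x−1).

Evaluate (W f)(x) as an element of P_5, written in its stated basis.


∇ f = -12x^5 + (55/3)x^4 - (50/3)x^3 + (20/3)x^2 - (1/3)x - 1/3
∇ ∇ f = -60x^4 + (580/3)x^3 - 280x^2 + (590/3)x - 54
∇ f = -12x^5 + (55/3)x^4 - (50/3)x^3 + (20/3)x^2 - (1/3)x - 1/3
E_{-1/3} ∇ f = -12x^5 + (115/3)x^4 - (490/9)x^3 + 40x^2 - (1117/81)x + 343/243
∇ E_{-1/3} ∇ f = -60x^4 + (820/3)x^3 - (1540/3)x^2 + (1370/3)x - 12844/81
(∇^2 + ∇ ∘ E_{-1/3} ∘ ∇) f = -120x^4 + (1400/3)x^3 - (2380/3)x^2 + (1960/3)x - 17218/81
(-(∇^2 + ∇ ∘ E_{-1/3} ∘ ∇)) f = 120x^4 - (1400/3)x^3 + (2380/3)x^2 - (1960/3)x + 17218/81

the result is g(x) = 120x^4 - (1400/3)x^3 + (2380/3)x^2 - (1960/3)x + 17218/81


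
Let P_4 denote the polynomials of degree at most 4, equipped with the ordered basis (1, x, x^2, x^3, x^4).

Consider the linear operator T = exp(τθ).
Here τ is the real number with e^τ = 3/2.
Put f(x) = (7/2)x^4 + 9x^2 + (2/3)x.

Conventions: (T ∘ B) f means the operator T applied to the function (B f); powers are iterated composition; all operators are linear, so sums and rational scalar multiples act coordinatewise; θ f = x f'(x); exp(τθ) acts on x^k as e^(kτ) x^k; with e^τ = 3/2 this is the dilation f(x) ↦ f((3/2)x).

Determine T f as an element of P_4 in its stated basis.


g(x) = (567/32)x^4 + (81/4)x^2 + x

exp(τθ) x^k = e^(kτ) x^k; with e^τ = 3/2 this sends x^k to (3/2)^k x^k
x ↦ 3/2 x
x^2 ↦ 9/4 x^2
x^4 ↦ 81/16 x^4
applying this coordinatewise to f: exp(τθ) f = (567/32)x^4 + (81/4)x^2 + x


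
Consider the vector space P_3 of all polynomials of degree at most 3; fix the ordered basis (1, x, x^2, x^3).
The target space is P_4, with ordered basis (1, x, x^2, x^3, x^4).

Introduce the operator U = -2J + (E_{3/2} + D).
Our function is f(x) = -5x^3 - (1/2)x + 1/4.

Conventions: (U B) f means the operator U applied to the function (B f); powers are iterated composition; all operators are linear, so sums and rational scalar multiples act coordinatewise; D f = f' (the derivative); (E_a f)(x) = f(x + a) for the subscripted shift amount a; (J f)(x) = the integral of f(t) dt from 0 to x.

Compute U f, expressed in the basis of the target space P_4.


J f = -(5/4)x^4 - (1/4)x^2 + (1/4)x
(-2J) f = (5/2)x^4 + (1/2)x^2 - (1/2)x
E_{3/2} f = -5x^3 - (45/2)x^2 - (137/4)x - 139/8
D f = -15x^2 - 1/2
(E_{3/2} + D) f = -5x^3 - (75/2)x^2 - (137/4)x - 143/8
(-2J + (E_{3/2} + D)) f = (5/2)x^4 - 5x^3 - 37x^2 - (139/4)x - 143/8

the image equals g(x) = (5/2)x^4 - 5x^3 - 37x^2 - (139/4)x - 143/8


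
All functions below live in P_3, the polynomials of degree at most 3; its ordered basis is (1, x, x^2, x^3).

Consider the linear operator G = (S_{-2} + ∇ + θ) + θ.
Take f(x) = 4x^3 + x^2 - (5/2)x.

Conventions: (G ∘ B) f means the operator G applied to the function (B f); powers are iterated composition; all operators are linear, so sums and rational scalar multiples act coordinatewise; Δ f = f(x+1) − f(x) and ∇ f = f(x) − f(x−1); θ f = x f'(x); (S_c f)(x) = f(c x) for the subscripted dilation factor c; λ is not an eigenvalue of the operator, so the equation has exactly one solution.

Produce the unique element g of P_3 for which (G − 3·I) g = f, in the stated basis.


g(x) = -(4/5)x^3 + (17/25)x^2 + (313/150)x + 91/300

write g with unknown coordinates in the stated basis and equate coefficients in (G − 3·I) g = f
solving from the highest basis element down gives g = -(4/5)x^3 + (17/25)x^2 + (313/150)x + 91/300
check: G g = (8/5)x^3 + (76/25)x^2 + (94/25)x + 91/100
so G g − 3·g = 4x^3 + x^2 - (5/2)x = f ✓


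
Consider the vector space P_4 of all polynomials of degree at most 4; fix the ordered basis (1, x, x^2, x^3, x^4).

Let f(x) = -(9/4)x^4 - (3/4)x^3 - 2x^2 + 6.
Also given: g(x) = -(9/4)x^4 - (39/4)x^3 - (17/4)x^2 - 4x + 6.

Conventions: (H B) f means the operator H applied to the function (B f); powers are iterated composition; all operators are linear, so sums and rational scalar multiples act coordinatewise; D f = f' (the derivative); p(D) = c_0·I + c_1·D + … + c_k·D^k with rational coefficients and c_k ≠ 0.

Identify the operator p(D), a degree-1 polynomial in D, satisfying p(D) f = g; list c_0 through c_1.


D^0 f = -(9/4)x^4 - (3/4)x^3 - 2x^2 + 6
D^1 f = -9x^3 - (9/4)x^2 - 4x
matching coefficients of g against c_0 f + c_1 Df + … from the top degree down determines the c_i
solution: c_0 = 1, c_1 = 1

p(D) = I + D, i.e. c_0 = 1, c_1 = 1


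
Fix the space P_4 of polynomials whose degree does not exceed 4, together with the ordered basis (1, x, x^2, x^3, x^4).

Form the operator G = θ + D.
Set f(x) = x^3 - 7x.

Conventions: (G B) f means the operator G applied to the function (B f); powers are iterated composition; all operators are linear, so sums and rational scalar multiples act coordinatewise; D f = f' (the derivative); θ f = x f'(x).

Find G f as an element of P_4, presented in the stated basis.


θ f = 3x^3 - 7x
D f = 3x^2 - 7
(θ + D) f = 3x^3 + 3x^2 - 7x - 7

g(x) = 3x^3 + 3x^2 - 7x - 7


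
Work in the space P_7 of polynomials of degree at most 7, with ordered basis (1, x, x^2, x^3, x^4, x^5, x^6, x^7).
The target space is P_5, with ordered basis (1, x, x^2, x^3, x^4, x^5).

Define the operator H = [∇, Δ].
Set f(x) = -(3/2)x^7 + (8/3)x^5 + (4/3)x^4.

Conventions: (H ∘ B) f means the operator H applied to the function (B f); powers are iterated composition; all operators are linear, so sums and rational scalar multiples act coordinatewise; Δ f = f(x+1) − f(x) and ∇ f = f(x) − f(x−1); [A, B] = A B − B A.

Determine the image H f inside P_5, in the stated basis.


Δ f = -(21/2)x^6 - (63/2)x^5 - (235/6)x^4 - (41/2)x^3 + (19/6)x^2 + (49/6)x + 5/2
∇ Δ f = -63x^5 - (155/3)x^3 + 16x^2 + (17/3)x + 8/3
∇ f = -(21/2)x^6 + (63/2)x^5 - (235/6)x^4 + (187/6)x^3 - (77/6)x^2 + (5/2)x - 1/6
Δ ∇ f = -63x^5 - (155/3)x^3 + 16x^2 + (17/3)x + 8/3
[∇, Δ] f = 0

the image equals g(x) = 0


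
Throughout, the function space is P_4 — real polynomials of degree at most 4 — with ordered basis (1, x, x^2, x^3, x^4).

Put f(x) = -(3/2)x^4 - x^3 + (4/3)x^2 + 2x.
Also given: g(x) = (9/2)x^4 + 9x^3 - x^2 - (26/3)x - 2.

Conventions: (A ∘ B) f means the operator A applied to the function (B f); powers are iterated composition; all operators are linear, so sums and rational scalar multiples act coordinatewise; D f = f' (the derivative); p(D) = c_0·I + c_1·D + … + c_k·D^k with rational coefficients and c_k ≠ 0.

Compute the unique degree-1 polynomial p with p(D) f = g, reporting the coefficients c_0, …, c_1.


p(D) = -3·I − D, i.e. c_0 = -3, c_1 = -1

D^0 f = -(3/2)x^4 - x^3 + (4/3)x^2 + 2x
D^1 f = -6x^3 - 3x^2 + (8/3)x + 2
matching coefficients of g against c_0 f + c_1 Df + … from the top degree down determines the c_i
solution: c_0 = -3, c_1 = -1


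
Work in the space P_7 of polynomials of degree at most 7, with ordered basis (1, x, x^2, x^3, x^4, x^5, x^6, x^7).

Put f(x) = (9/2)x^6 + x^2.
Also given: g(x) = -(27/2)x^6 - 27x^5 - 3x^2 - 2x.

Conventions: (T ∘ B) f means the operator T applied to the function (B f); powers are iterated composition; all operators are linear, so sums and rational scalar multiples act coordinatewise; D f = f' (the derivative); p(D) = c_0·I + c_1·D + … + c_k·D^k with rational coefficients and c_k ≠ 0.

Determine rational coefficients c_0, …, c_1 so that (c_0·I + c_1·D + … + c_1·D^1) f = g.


D^0 f = (9/2)x^6 + x^2
D^1 f = 27x^5 + 2x
matching coefficients of g against c_0 f + c_1 Df + … from the top degree down determines the c_i
solution: c_0 = -3, c_1 = -1

p(D) = -3·I − D, i.e. c_0 = -3, c_1 = -1


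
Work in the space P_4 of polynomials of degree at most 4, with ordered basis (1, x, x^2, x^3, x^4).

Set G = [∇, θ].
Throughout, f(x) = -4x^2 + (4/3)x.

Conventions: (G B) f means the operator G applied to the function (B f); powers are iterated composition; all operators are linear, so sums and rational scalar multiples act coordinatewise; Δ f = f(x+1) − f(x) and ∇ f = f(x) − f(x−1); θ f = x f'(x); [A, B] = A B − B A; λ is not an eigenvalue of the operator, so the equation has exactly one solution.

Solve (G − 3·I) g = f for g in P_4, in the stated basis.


the result is g(x) = (4/3)x^2 + (4/9)x - 20/27

write g with unknown coordinates in the stated basis and equate coefficients in (G − 3·I) g = f
solving from the highest basis element down gives g = (4/3)x^2 + (4/9)x - 20/27
check: G g = (8/3)x - 20/9
so G g − 3·g = -4x^2 + (4/3)x = f ✓


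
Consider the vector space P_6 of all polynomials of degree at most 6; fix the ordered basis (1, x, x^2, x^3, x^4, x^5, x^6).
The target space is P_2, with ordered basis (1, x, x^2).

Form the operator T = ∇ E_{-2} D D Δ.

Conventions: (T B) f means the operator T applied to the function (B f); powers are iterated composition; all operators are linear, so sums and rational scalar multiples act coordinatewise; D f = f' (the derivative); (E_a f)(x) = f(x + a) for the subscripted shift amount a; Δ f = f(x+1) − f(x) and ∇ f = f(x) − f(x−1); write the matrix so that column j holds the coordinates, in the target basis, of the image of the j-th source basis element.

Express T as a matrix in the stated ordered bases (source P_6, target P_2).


the matrix is [[0, 0, 0, 0, 24, -240, 1500]; [0, 0, 0, 0, 0, 120, -1440]; [0, 0, 0, 0, 0, 0, 360]] (rows listed top to bottom)

image of 1: 0
image of x: 0
image of x^2: 0
image of x^3: 0
image of x^4: 24
image of x^5: 120x - 240
image of x^6: 360x^2 - 1440x + 1500
each image's coordinates form column j of the matrix


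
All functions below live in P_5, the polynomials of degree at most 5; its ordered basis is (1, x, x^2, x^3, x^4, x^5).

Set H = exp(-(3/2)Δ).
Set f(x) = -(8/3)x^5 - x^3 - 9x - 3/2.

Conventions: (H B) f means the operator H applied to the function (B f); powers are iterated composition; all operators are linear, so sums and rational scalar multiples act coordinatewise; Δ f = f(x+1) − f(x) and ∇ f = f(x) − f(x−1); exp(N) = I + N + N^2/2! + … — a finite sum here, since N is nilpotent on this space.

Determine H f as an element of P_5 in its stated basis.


order-1 term: 20x^4 + 40x^3 + (89/2)x^2 + (49/2)x + 19
order-2 term: -60x^3 - 180x^2 - (867/4)x - 387/4
order-3 term: 90x^2 + 270x + 1827/8
order-4 term: -(135/2)x - 135
order-5 term: 81/4
the series for exp(-(3/2)Δ) f terminates at order 5
exp(-(3/2)Δ) f = -(8/3)x^5 + 20x^4 - 21x^3 - (91/2)x^2 + (5/4)x + 275/8

the result is g(x) = -(8/3)x^5 + 20x^4 - 21x^3 - (91/2)x^2 + (5/4)x + 275/8


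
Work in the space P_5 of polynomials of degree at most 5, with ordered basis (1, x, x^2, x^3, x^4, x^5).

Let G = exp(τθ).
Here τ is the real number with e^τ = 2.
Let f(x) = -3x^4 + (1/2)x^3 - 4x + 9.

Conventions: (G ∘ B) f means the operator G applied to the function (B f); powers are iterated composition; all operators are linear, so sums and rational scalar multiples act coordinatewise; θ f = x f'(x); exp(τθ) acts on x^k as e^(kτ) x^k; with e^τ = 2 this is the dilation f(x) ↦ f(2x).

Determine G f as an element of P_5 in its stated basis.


exp(τθ) x^k = e^(kτ) x^k; with e^τ = 2 this sends x^k to 2^k x^k
x ↦ 2 x
x^3 ↦ 8 x^3
x^4 ↦ 16 x^4
applying this coordinatewise to f: exp(τθ) f = -48x^4 + 4x^3 - 8x + 9

the image equals g(x) = -48x^4 + 4x^3 - 8x + 9


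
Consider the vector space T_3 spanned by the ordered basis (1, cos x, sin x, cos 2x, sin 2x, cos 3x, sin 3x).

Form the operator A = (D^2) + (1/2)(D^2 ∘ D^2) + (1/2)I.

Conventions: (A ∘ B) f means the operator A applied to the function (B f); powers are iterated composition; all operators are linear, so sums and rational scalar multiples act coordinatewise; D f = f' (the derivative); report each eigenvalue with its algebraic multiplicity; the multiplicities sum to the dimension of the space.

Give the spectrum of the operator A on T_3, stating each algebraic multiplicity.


image of 1: 1/2
image of cos x: 0
image of sin x: 0
image of cos 2x: (9/2)cos 2x
image of sin 2x: (9/2)sin 2x
image of cos 3x: 32cos 3x
image of sin 3x: 32sin 3x
the matrix is diagonal; its diagonal is (1/2, 0, 0, 9/2, 9/2, 32, 32)
for a triangular matrix the eigenvalues are the diagonal entries, with algebraic multiplicity their repetition count

λ = 0 (multiplicity 2), λ = 1/2 (multiplicity 1), λ = 9/2 (multiplicity 2), λ = 32 (multiplicity 2)


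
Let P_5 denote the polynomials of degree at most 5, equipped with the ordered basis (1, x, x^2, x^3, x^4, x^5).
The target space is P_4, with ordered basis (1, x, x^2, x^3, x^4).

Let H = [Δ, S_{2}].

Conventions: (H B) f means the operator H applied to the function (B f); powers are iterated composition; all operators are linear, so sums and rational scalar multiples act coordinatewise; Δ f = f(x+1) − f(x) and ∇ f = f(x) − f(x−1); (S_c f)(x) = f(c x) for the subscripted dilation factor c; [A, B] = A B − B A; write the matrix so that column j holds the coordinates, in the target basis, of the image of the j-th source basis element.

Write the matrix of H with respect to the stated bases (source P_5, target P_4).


image of 1: 0
image of x: 1
image of x^2: 4x + 3
image of x^3: 12x^2 + 18x + 7
image of x^4: 32x^3 + 72x^2 + 56x + 15
image of x^5: 80x^4 + 240x^3 + 280x^2 + 150x + 31
each image's coordinates form column j of the matrix

the matrix is [[0, 1, 3, 7, 15, 31]; [0, 0, 4, 18, 56, 150]; [0, 0, 0, 12, 72, 280]; [0, 0, 0, 0, 32, 240]; [0, 0, 0, 0, 0, 80]] (rows listed top to bottom)


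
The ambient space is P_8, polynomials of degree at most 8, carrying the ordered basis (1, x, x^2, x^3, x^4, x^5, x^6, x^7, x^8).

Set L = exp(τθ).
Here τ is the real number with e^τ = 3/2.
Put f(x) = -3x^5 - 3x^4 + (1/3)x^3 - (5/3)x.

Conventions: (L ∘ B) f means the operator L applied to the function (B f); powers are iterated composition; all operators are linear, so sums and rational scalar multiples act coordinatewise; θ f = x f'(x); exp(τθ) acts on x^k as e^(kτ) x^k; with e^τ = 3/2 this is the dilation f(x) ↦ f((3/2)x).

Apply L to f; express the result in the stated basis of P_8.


exp(τθ) x^k = e^(kτ) x^k; with e^τ = 3/2 this sends x^k to (3/2)^k x^k
x ↦ 3/2 x
x^3 ↦ 27/8 x^3
x^4 ↦ 81/16 x^4
x^5 ↦ 243/32 x^5
applying this coordinatewise to f: exp(τθ) f = -(729/32)x^5 - (243/16)x^4 + (9/8)x^3 - (5/2)x

g(x) = -(729/32)x^5 - (243/16)x^4 + (9/8)x^3 - (5/2)x


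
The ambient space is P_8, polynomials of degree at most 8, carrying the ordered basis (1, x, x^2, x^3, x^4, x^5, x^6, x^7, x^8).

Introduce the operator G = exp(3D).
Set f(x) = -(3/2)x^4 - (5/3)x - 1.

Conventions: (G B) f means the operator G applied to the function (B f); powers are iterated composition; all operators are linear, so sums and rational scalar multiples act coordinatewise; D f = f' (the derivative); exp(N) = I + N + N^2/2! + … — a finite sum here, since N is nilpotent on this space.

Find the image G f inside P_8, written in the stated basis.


order-1 term: -18x^3 - 5
order-2 term: -81x^2
order-3 term: -162x
order-4 term: -243/2
the series for exp(3D) f terminates at order 4
exp(3D) f = -(3/2)x^4 - 18x^3 - 81x^2 - (491/3)x - 255/2

the result is g(x) = -(3/2)x^4 - 18x^3 - 81x^2 - (491/3)x - 255/2


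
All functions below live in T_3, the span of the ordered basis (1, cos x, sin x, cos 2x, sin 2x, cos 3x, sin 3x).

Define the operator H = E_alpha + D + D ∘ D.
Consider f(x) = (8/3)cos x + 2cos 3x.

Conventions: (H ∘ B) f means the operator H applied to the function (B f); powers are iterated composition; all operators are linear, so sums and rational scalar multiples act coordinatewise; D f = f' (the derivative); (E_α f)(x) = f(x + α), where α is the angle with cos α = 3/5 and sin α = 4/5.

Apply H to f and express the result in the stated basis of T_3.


the image equals g(x) = -(16/15)cos x - (24/5)sin x - (2484/125)cos 3x - (838/125)sin 3x

E_alpha f = (8/5)cos x - (32/15)sin x - (234/125)cos 3x - (88/125)sin 3x
D f = -(8/3)sin x - 6sin 3x
D f = -(8/3)sin x - 6sin 3x
D D f = -(8/3)cos x - 18cos 3x
(E_alpha + D + D ∘ D) f = -(16/15)cos x - (24/5)sin x - (2484/125)cos 3x - (838/125)sin 3x


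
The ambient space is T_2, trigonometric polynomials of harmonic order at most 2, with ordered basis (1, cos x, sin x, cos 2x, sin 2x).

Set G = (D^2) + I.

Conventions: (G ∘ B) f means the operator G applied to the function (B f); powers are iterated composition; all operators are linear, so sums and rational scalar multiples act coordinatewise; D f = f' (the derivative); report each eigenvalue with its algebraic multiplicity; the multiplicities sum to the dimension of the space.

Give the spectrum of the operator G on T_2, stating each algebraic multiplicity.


λ = -3 (multiplicity 2), λ = 0 (multiplicity 2), λ = 1 (multiplicity 1)

image of 1: 1
image of cos x: 0
image of sin x: 0
image of cos 2x: -3cos 2x
image of sin 2x: -3sin 2x
the matrix is diagonal; its diagonal is (1, 0, 0, -3, -3)
for a triangular matrix the eigenvalues are the diagonal entries, with algebraic multiplicity their repetition count
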